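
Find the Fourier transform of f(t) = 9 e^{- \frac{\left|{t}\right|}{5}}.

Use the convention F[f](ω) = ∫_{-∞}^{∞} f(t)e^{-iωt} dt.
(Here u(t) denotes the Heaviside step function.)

F(ω) = \frac{90}{25 \omega^{2} + 1}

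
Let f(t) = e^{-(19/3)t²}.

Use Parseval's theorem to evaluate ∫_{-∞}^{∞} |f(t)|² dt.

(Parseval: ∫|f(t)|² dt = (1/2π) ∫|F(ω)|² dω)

∫|f(t)|² dt = \frac{\sqrt{114} \sqrt{\pi}}{38}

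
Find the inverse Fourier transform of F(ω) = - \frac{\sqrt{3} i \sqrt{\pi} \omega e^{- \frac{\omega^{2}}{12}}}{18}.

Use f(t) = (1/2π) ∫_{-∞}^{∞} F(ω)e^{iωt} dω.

f(t) = t e^{- 3 t^{2}}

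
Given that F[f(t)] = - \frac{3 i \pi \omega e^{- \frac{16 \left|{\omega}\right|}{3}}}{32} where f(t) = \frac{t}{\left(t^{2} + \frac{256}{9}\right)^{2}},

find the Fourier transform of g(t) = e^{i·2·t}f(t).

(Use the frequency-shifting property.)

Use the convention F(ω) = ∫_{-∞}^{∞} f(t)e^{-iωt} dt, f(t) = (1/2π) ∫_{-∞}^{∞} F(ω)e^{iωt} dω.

F[g](ω) = \frac{3 i \pi \left(2 - \omega\right) e^{- \frac{16 \left|{\omega - 2}\right|}{3}}}{32}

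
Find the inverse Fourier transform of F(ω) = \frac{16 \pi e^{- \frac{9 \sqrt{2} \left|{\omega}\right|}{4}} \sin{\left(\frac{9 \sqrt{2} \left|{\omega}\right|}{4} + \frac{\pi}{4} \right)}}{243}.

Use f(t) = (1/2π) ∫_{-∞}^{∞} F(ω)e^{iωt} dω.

f(t) = \frac{6}{t^{4} + \frac{6561}{16}}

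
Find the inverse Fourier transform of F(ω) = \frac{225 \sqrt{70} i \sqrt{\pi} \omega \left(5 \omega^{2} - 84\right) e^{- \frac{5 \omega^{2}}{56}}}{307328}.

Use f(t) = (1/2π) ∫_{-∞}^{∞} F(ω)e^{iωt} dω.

f(t) = 9 t^{3} e^{- \frac{14 t^{2}}{5}}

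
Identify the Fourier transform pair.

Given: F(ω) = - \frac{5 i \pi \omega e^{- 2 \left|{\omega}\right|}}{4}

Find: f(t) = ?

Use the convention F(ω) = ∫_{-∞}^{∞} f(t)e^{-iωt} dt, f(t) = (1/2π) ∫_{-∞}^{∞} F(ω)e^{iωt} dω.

f(t) = \frac{5 t}{\left(t^{2} + 4\right)^{2}}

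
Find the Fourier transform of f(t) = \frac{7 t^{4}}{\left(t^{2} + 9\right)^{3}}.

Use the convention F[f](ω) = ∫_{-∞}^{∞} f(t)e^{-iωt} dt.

F(ω) = \frac{7 \pi \left(3 \omega^{2} - 5 \left|{\omega}\right| + 1\right) e^{- 3 \left|{\omega}\right|}}{8}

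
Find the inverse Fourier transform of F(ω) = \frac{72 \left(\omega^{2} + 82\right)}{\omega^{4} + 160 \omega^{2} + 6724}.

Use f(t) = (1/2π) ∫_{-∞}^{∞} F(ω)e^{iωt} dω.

f(t) = 4 e^{- 9 \left|{t}\right|} \cos{\left(\left|{t}\right| \right)}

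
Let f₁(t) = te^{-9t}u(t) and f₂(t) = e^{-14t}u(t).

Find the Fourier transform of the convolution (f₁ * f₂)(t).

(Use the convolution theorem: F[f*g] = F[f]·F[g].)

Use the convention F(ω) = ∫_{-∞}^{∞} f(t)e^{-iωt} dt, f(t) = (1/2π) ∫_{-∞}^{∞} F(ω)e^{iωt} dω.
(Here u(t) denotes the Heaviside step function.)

F[f₁*f₂](ω) = \frac{1}{\left(i \omega + 9\right)^{2} \left(i \omega + 14\right)}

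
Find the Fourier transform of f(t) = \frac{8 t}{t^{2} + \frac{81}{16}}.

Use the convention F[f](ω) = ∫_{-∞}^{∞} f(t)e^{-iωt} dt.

F(ω) = - 8 i \pi e^{- \frac{9 \left|{\omega}\right|}{4}} \operatorname{sign}{\left(\omega \right)}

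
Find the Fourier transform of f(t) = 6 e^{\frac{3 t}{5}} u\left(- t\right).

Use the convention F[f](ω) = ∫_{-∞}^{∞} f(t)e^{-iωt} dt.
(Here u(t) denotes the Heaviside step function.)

F(ω) = - \frac{30}{5 i \omega - 3}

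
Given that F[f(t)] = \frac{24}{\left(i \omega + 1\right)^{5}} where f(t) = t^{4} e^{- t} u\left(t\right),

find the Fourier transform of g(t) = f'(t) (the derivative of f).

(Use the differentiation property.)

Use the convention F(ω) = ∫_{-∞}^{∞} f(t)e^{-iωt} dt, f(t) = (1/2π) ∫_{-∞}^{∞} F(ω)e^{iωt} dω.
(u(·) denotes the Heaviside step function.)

F[g](ω) = \frac{24 i \omega}{\left(i \omega + 1\right)^{5}}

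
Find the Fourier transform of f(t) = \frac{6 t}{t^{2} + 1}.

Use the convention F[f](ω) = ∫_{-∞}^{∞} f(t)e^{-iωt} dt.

F(ω) = - 6 i \pi e^{- \left|{\omega}\right|} \operatorname{sign}{\left(\omega \right)}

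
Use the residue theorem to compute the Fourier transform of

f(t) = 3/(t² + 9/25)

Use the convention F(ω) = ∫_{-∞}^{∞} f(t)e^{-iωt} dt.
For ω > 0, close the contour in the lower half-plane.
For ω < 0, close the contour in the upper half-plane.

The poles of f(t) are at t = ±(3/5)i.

Let g(z) = f(z)e^{-iωz}; for large |z| the factor e^{-iωz} decays in the lower half-plane when ω > 0 and in the upper half-plane when ω < 0.

Case ω > 0 (lower half-plane, clockwise contour ⇒ F(ω) = -2πi·ΣRes):
  Res_{z = - \frac{3 i}{5}} g(z) = \frac{5 i e^{- \frac{3 \omega}{5}}}{2}
  F(ω) = -2πi·ΣRes = 5 \pi e^{- \frac{3 \omega}{5}}

Case ω < 0 (upper half-plane, counterclockwise contour ⇒ F(ω) = +2πi·ΣRes):
  Res_{z = \frac{3 i}{5}} g(z) = - \frac{5 i e^{\frac{3 \omega}{5}}}{2}
  F(ω) = 2πi·ΣRes = 5 \pi e^{\frac{3 \omega}{5}}

Both cases combine into a single formula in |ω|:

F(ω) = 5 \pi e^{- \frac{3 \left|{\omega}\right|}{5}}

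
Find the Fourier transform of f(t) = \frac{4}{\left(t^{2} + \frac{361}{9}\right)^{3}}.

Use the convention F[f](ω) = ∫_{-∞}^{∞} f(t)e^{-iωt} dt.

F(ω) = \frac{27 \pi \left(361 \omega^{2} + 171 \left|{\omega}\right| + 27\right) e^{- \frac{19 \left|{\omega}\right|}{3}}}{4952198}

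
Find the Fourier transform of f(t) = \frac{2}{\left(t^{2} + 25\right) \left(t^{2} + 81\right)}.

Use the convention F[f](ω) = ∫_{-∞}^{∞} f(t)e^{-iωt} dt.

F(ω) = \frac{\pi \left(9 e^{4 \left|{\omega}\right|} - 5\right) e^{- 9 \left|{\omega}\right|}}{1260}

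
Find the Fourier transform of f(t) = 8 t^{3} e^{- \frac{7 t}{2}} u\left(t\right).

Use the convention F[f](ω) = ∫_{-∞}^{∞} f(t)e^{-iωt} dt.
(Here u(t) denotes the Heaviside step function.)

F(ω) = \frac{768}{\left(2 i \omega + 7\right)^{4}}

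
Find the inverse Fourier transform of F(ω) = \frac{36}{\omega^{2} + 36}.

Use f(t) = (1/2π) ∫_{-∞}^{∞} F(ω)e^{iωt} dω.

f(t) = 3 e^{- 6 \left|{t}\right|}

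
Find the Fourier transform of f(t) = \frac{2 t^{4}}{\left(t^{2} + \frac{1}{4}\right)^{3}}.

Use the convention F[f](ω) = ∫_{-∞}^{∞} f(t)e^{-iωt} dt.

F(ω) = \frac{\pi \left(\omega^{2} - 10 \left|{\omega}\right| + 12\right) e^{- \frac{\left|{\omega}\right|}{2}}}{8}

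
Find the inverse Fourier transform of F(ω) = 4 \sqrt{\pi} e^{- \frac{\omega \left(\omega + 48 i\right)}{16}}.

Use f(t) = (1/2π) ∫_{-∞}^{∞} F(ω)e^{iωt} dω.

f(t) = 8 e^{- 4 \left(t - 3\right)^{2}}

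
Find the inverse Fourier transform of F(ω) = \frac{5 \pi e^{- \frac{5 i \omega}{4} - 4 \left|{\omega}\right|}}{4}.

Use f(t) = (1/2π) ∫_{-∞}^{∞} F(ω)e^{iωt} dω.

f(t) = \frac{5}{\left(t - \frac{5}{4}\right)^{2} + 16}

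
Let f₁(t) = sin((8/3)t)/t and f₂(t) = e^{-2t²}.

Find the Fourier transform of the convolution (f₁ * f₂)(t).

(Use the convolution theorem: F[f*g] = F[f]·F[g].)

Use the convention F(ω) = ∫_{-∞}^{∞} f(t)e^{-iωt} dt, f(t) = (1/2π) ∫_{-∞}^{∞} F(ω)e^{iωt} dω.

F[f₁*f₂](ω) = \begin{cases} \frac{\sqrt{2} \pi^{\frac{3}{2}} e^{- \frac{\omega^{2}}{8}}}{2} & \text{for}\: \omega > - \frac{8}{3} \wedge \omega < \frac{8}{3} \\0 & \text{otherwise} \end{cases}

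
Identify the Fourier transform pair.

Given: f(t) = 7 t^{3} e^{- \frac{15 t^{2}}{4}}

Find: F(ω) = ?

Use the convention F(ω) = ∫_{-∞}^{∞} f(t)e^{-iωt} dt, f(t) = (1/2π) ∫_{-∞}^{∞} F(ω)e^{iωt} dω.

F(ω) = \frac{56 \sqrt{15} i \sqrt{\pi} \omega \left(2 \omega^{2} - 45\right) e^{- \frac{\omega^{2}}{15}}}{50625}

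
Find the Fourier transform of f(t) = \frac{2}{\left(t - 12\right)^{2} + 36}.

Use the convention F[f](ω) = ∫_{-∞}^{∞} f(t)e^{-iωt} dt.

F(ω) = \frac{\pi e^{- 12 i \omega - 6 \left|{\omega}\right|}}{3}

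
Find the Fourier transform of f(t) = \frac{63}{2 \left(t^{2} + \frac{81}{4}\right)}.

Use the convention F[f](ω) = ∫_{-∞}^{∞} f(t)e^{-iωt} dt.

F(ω) = 7 \pi e^{- \frac{9 \left|{\omega}\right|}{2}}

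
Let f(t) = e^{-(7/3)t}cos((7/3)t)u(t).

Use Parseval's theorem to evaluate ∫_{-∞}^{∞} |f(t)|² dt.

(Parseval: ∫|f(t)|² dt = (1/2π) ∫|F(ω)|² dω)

∫|f(t)|² dt = \frac{9}{56}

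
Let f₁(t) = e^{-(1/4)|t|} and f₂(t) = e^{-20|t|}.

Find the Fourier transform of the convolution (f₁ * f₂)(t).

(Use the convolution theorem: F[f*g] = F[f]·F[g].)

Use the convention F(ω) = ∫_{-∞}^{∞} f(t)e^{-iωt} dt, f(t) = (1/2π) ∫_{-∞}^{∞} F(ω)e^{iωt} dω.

F[f₁*f₂](ω) = \frac{320}{\left(\omega^{2} + 400\right) \left(16 \omega^{2} + 1\right)}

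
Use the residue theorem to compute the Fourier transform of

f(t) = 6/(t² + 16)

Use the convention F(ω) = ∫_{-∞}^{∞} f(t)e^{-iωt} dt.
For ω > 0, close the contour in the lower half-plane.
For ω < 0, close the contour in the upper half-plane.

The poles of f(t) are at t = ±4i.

Let g(z) = f(z)e^{-iωz}; for large |z| the factor e^{-iωz} decays in the lower half-plane when ω > 0 and in the upper half-plane when ω < 0.

Case ω > 0 (lower half-plane, clockwise contour ⇒ F(ω) = -2πi·ΣRes):
  Res_{z = - 4 i} g(z) = \frac{3 i e^{- 4 \omega}}{4}
  F(ω) = -2πi·ΣRes = \frac{3 \pi e^{- 4 \omega}}{2}

Case ω < 0 (upper half-plane, counterclockwise contour ⇒ F(ω) = +2πi·ΣRes):
  Res_{z = 4 i} g(z) = - \frac{3 i e^{4 \omega}}{4}
  F(ω) = 2πi·ΣRes = \frac{3 \pi e^{4 \omega}}{2}

Both cases combine into a single formula in |ω|:

F(ω) = \frac{3 \pi e^{- 4 \left|{\omega}\right|}}{2}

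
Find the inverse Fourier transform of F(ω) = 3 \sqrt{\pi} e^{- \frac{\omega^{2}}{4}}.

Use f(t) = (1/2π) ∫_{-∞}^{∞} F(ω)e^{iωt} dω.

f(t) = 3 e^{- t^{2}}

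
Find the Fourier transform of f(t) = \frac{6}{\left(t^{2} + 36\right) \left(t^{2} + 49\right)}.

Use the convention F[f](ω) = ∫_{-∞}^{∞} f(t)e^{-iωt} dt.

F(ω) = \frac{\pi \left(7 e^{\left|{\omega}\right|} - 6\right) e^{- 7 \left|{\omega}\right|}}{91}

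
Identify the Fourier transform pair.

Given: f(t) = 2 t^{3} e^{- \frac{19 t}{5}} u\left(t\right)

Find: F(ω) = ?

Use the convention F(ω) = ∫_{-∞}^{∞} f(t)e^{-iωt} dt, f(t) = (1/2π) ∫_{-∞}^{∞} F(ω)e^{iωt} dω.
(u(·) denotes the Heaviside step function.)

F(ω) = \frac{7500}{\left(5 i \omega + 19\right)^{4}}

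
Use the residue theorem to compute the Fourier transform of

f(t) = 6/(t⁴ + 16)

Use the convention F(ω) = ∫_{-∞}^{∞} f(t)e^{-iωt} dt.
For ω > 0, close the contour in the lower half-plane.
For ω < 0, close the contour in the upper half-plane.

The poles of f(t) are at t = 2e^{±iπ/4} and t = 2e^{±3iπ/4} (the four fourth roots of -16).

Let g(z) = f(z)e^{-iωz}; for large |z| the factor e^{-iωz} decays in the lower half-plane when ω > 0 and in the upper half-plane when ω < 0.

Case ω > 0 (lower half-plane, clockwise contour ⇒ F(ω) = -2πi·ΣRes):
  Res_{z = - \sqrt{2} - \sqrt{2} i} g(z) = \frac{3 \sqrt{2} i \left(1 - i\right) e^{\sqrt{2} \omega \left(-1 + i\right)}}{32}
  Res_{z = \sqrt{2} - \sqrt{2} i} g(z) = \frac{3 \sqrt{2} i \left(1 + i\right) e^{- \sqrt{2} \omega \left(1 + i\right)}}{32}
  F(ω) = -2πi·ΣRes = \frac{3 \sqrt{2} \pi \left(1 - i\right) \left(e^{2 \sqrt{2} i \omega} + i\right) e^{- \sqrt{2} \omega \left(1 + i\right)}}{16} = \frac{3 \pi e^{- \sqrt{2} \omega} \sin{\left(\sqrt{2} \omega + \frac{\pi}{4} \right)}}{4}

Case ω < 0 (upper half-plane, counterclockwise contour ⇒ F(ω) = +2πi·ΣRes):
  Res_{z = \sqrt{2} + \sqrt{2} i} g(z) = \frac{3 \sqrt{2} i \left(-1 + i\right) e^{\sqrt{2} \omega \left(1 - i\right)}}{32}
  Res_{z = - \sqrt{2} + \sqrt{2} i} g(z) = \frac{3 \sqrt{2} \left(1 - i\right) e^{\sqrt{2} \omega \left(1 + i\right)}}{32}
  F(ω) = 2πi·ΣRes = - \frac{3 \sqrt{2} i \pi \left(i \left(1 - i\right) e^{\sqrt{2} \omega \left(1 - i\right)} - \left(1 - i\right) e^{\sqrt{2} \omega \left(1 + i\right)}\right)}{16} = \frac{3 \pi e^{\sqrt{2} \omega} \cos{\left(\sqrt{2} \omega + \frac{\pi}{4} \right)}}{4}

Both cases combine into a single formula in |ω|:

F(ω) = \frac{3 \pi e^{- \sqrt{2} \left|{\omega}\right|} \sin{\left(\sqrt{2} \left|{\omega}\right| + \frac{\pi}{4} \right)}}{4}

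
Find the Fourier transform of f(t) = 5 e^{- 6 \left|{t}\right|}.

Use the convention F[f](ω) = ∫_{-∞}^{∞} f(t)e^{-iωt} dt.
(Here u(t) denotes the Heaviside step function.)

F(ω) = \frac{60}{\omega^{2} + 36}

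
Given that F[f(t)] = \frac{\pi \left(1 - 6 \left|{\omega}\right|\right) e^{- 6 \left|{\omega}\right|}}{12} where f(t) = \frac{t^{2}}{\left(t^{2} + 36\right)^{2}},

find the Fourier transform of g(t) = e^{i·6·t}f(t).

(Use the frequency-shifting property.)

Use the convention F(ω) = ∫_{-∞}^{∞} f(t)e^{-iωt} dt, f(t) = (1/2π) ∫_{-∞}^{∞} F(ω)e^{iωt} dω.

F[g](ω) = \frac{\pi \left(1 - 6 \left|{\omega - 6}\right|\right) e^{- 6 \left|{\omega - 6}\right|}}{12}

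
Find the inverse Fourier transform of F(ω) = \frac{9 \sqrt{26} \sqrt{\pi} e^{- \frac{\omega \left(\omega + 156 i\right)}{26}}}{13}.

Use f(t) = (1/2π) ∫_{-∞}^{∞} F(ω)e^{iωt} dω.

f(t) = 9 e^{- \frac{13 \left(t - 6\right)^{2}}{2}}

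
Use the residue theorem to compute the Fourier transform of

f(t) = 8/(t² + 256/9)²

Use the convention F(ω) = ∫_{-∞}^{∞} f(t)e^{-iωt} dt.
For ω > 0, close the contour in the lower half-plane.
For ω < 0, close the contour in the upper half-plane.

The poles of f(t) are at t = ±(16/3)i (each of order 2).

Let g(z) = f(z)e^{-iωz}; for large |z| the factor e^{-iωz} decays in the lower half-plane when ω > 0 and in the upper half-plane when ω < 0.

Case ω > 0 (lower half-plane, clockwise contour ⇒ F(ω) = -2πi·ΣRes):
  Res_{z = - \frac{16 i}{3}} g(z) = \frac{9 i \left(16 \omega + 3\right) e^{- \frac{16 \omega}{3}}}{2048} (pole of order 2)
  F(ω) = -2πi·ΣRes = \frac{9 \pi \left(16 \omega + 3\right) e^{- \frac{16 \omega}{3}}}{1024}

Case ω < 0 (upper half-plane, counterclockwise contour ⇒ F(ω) = +2πi·ΣRes):
  Res_{z = \frac{16 i}{3}} g(z) = \frac{9 i \left(16 \omega - 3\right) e^{\frac{16 \omega}{3}}}{2048} (pole of order 2)
  F(ω) = 2πi·ΣRes = \frac{9 \pi \left(3 - 16 \omega\right) e^{\frac{16 \omega}{3}}}{1024}

Both cases combine into a single formula in |ω|:

F(ω) = \frac{9 \pi \left(16 \left|{\omega}\right| + 3\right) e^{- \frac{16 \left|{\omega}\right|}{3}}}{1024}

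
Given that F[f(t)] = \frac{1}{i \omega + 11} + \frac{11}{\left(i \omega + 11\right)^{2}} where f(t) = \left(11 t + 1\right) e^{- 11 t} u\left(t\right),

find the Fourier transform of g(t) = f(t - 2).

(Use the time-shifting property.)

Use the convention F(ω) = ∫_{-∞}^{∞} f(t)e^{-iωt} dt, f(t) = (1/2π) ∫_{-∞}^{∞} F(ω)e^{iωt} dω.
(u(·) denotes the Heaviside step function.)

F[g](ω) = \frac{\left(- i \omega - 22\right) e^{- 2 i \omega}}{\omega^{2} - 22 i \omega - 121}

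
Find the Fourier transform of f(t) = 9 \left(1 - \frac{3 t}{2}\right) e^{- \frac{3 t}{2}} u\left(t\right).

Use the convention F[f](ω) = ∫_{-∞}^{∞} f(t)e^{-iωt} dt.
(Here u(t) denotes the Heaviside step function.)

F(ω) = \frac{36 i \omega}{- 4 \omega^{2} + 12 i \omega + 9}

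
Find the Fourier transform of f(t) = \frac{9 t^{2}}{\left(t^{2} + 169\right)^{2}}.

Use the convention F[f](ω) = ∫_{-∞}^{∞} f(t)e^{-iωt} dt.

F(ω) = \frac{9 \pi \left(1 - 13 \left|{\omega}\right|\right) e^{- 13 \left|{\omega}\right|}}{26}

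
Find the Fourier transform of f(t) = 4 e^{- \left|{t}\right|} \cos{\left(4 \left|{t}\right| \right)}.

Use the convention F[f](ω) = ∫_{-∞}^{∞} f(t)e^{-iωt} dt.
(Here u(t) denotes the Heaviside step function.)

F(ω) = \frac{8 \left(\omega^{2} + 17\right)}{\omega^{4} - 30 \omega^{2} + 289}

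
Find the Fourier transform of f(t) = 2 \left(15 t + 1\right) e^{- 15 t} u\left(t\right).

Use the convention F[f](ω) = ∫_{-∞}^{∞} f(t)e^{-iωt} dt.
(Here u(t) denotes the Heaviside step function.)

F(ω) = \frac{2 \left(- i \omega - 30\right)}{\omega^{2} - 30 i \omega - 225}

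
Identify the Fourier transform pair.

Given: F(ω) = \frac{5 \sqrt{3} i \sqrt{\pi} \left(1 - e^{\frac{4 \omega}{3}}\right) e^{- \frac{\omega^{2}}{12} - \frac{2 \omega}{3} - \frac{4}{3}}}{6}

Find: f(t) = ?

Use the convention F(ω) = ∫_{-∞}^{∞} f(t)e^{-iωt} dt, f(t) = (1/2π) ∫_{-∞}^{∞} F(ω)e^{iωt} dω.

f(t) = 5 e^{- 3 t^{2}} \sin{\left(4 t \right)}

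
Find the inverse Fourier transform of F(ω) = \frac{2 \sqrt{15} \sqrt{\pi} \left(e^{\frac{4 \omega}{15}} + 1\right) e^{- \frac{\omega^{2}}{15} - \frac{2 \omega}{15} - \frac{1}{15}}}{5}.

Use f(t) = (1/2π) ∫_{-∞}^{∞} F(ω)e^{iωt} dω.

f(t) = 6 e^{- \frac{15 t^{2}}{4}} \cos{\left(t \right)}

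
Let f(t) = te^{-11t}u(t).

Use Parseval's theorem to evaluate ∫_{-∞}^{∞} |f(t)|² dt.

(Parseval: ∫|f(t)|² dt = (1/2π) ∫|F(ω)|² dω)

∫|f(t)|² dt = \frac{1}{5324}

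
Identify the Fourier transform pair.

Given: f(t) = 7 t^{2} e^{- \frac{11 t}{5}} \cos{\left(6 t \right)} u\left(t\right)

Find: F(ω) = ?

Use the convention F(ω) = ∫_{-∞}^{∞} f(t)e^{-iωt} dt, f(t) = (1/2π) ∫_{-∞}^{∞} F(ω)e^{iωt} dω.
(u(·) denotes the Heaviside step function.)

F(ω) = \frac{1750 \left(- 13500 i \omega + \left(5 i \omega + 11\right)^{3} - 29700\right)}{\left(\left(5 i \omega + 11\right)^{2} + 900\right)^{3}}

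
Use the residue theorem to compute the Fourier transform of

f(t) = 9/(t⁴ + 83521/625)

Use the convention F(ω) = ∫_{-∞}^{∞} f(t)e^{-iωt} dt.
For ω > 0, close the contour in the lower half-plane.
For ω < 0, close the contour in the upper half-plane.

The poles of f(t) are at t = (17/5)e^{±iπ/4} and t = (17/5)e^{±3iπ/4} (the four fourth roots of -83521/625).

Let g(z) = f(z)e^{-iωz}; for large |z| the factor e^{-iωz} decays in the lower half-plane when ω > 0 and in the upper half-plane when ω < 0.

Case ω > 0 (lower half-plane, clockwise contour ⇒ F(ω) = -2πi·ΣRes):
  Res_{z = - \frac{17 \sqrt{2}}{10} - \frac{17 \sqrt{2} i}{10}} g(z) = \frac{1125 \sqrt{2} i \left(1 - i\right) e^{\frac{17 \sqrt{2} \omega \left(-1 + i\right)}{10}}}{39304}
  Res_{z = \frac{17 \sqrt{2}}{10} - \frac{17 \sqrt{2} i}{10}} g(z) = \frac{1125 \sqrt{2} i \left(1 + i\right) e^{- \frac{17 \sqrt{2} \omega \left(1 + i\right)}{10}}}{39304}
  F(ω) = -2πi·ΣRes = \frac{1125 \sqrt{2} \pi \left(1 - i\right) \left(e^{\frac{17 \sqrt{2} i \omega}{5}} + i\right) e^{- \frac{17 \sqrt{2} \omega \left(1 + i\right)}{10}}}{19652} = \frac{1125 \pi e^{- \frac{17 \sqrt{2} \omega}{10}} \sin{\left(\frac{17 \sqrt{2} \omega}{10} + \frac{\pi}{4} \right)}}{4913}

Case ω < 0 (upper half-plane, counterclockwise contour ⇒ F(ω) = +2πi·ΣRes):
  Res_{z = \frac{17 \sqrt{2}}{10} + \frac{17 \sqrt{2} i}{10}} g(z) = \frac{1125 \sqrt{2} i \left(-1 + i\right) e^{\frac{17 \sqrt{2} \omega \left(1 - i\right)}{10}}}{39304}
  Res_{z = - \frac{17 \sqrt{2}}{10} + \frac{17 \sqrt{2} i}{10}} g(z) = \frac{1125 \sqrt{2} \left(1 - i\right) e^{\frac{17 \sqrt{2} \omega \left(1 + i\right)}{10}}}{39304}
  F(ω) = 2πi·ΣRes = - \frac{1125 \sqrt{2} i \pi \left(i \left(1 - i\right) e^{\frac{17 \sqrt{2} \omega \left(1 - i\right)}{10}} - \left(1 - i\right) e^{\frac{17 \sqrt{2} \omega \left(1 + i\right)}{10}}\right)}{19652} = \frac{1125 \pi e^{\frac{17 \sqrt{2} \omega}{10}} \cos{\left(\frac{17 \sqrt{2} \omega}{10} + \frac{\pi}{4} \right)}}{4913}

Both cases combine into a single formula in |ω|:

F(ω) = \frac{1125 \pi e^{- \frac{17 \sqrt{2} \left|{\omega}\right|}{10}} \sin{\left(\frac{17 \sqrt{2} \left|{\omega}\right|}{10} + \frac{\pi}{4} \right)}}{4913}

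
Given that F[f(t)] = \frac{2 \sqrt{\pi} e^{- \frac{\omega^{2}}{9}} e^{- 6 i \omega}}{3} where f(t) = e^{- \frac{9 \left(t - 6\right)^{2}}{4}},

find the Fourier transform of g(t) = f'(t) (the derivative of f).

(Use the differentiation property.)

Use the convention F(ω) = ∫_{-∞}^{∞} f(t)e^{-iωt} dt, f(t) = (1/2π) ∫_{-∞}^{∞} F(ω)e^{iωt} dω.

F[g](ω) = \frac{2 i \sqrt{\pi} \omega e^{- \frac{\omega \left(\omega + 54 i\right)}{9}}}{3}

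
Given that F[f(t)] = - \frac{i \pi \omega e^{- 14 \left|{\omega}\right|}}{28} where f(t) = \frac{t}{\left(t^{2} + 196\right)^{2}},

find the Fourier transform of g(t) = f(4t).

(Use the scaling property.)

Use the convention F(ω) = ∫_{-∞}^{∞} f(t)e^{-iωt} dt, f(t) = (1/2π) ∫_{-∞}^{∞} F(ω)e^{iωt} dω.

F[g](ω) = - \frac{i \pi \omega e^{- \frac{7 \left|{\omega}\right|}{2}}}{448}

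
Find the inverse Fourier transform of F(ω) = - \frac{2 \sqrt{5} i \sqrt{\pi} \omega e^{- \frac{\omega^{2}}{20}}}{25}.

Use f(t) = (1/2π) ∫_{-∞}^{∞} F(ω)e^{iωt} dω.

f(t) = 4 t e^{- 5 t^{2}}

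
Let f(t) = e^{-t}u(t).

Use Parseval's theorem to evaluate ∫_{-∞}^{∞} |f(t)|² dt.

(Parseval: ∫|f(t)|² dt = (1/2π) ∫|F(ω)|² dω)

∫|f(t)|² dt = \frac{1}{2}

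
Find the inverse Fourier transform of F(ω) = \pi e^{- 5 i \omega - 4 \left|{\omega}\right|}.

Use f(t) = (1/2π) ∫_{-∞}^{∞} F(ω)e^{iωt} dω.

f(t) = \frac{4}{\left(t - 5\right)^{2} + 16}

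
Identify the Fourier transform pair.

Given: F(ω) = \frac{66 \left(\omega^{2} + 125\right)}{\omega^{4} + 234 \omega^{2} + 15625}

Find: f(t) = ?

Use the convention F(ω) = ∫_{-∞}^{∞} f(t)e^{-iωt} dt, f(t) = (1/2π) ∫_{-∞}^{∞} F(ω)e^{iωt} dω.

f(t) = 3 e^{- 11 \left|{t}\right|} \cos{\left(2 t \right)}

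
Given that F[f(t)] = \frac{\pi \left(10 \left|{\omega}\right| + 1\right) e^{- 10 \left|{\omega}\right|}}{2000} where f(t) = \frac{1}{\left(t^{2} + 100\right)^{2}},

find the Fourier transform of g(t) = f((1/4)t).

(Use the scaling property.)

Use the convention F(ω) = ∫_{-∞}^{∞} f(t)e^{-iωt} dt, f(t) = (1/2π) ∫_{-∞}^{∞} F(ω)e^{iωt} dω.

F[g](ω) = \frac{\pi \left(40 \left|{\omega}\right| + 1\right) e^{- 40 \left|{\omega}\right|}}{500}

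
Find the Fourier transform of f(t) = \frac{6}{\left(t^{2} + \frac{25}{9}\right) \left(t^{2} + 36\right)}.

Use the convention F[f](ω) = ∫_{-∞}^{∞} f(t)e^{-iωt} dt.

F(ω) = - \frac{9 \pi e^{- 6 \left|{\omega}\right|}}{299} + \frac{162 \pi e^{- \frac{5 \left|{\omega}\right|}{3}}}{1495}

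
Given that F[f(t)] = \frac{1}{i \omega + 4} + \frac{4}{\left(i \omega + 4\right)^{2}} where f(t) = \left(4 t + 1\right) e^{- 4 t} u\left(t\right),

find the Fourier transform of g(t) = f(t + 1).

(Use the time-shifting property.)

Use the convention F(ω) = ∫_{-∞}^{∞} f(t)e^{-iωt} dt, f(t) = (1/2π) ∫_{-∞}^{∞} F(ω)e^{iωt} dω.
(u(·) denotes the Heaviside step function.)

F[g](ω) = \frac{\left(- i \omega - 8\right) e^{i \omega}}{\omega^{2} - 8 i \omega - 16}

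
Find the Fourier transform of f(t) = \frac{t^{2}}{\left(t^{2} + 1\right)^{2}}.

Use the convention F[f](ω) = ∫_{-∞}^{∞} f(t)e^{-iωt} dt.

F(ω) = \frac{\pi \left(1 - \left|{\omega}\right|\right) e^{- \left|{\omega}\right|}}{2}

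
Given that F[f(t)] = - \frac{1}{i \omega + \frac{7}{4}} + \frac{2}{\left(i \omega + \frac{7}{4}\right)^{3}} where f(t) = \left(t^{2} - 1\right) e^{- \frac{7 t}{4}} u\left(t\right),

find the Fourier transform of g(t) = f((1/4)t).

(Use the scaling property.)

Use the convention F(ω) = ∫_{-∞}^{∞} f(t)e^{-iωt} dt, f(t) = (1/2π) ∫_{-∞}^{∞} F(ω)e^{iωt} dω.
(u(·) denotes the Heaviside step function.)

F[g](ω) = \frac{16 \left(512 i \omega - \left(16 i \omega + 7\right)^{3} + 224\right)}{\left(16 i \omega + 7\right)^{4}}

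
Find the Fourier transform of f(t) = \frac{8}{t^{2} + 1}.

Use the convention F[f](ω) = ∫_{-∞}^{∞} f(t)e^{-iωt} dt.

F(ω) = 8 \pi e^{- \left|{\omega}\right|}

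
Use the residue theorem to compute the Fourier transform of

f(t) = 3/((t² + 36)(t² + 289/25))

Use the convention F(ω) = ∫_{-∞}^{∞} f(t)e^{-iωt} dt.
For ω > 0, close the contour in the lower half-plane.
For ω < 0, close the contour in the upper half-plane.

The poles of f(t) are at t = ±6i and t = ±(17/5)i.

Let g(z) = f(z)e^{-iωz}; for large |z| the factor e^{-iωz} decays in the lower half-plane when ω > 0 and in the upper half-plane when ω < 0.

Case ω > 0 (lower half-plane, clockwise contour ⇒ F(ω) = -2πi·ΣRes):
  Res_{z = - 6 i} g(z) = - \frac{25 i e^{- 6 \omega}}{2444}
  Res_{z = - \frac{17 i}{5}} g(z) = \frac{375 i e^{- \frac{17 \omega}{5}}}{20774}
  F(ω) = -2πi·ΣRes = - \frac{25 \pi e^{- 6 \omega}}{1222} + \frac{375 \pi e^{- \frac{17 \omega}{5}}}{10387}

Case ω < 0 (upper half-plane, counterclockwise contour ⇒ F(ω) = +2πi·ΣRes):
  Res_{z = 6 i} g(z) = \frac{25 i e^{6 \omega}}{2444}
  Res_{z = \frac{17 i}{5}} g(z) = - \frac{375 i e^{\frac{17 \omega}{5}}}{20774}
  F(ω) = 2πi·ΣRes = \frac{25 \pi \left(30 e^{\frac{17 \omega}{5}} - 17 e^{6 \omega}\right)}{20774}

Both cases combine into a single formula in |ω|:

F(ω) = - \frac{25 \pi e^{- 6 \left|{\omega}\right|}}{1222} + \frac{375 \pi e^{- \frac{17 \left|{\omega}\right|}{5}}}{10387}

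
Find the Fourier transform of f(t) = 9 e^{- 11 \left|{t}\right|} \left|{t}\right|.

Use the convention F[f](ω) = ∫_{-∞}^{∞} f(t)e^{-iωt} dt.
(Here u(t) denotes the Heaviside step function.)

F(ω) = \frac{18 \left(121 - \omega^{2}\right)}{\left(\omega^{2} + 121\right)^{2}}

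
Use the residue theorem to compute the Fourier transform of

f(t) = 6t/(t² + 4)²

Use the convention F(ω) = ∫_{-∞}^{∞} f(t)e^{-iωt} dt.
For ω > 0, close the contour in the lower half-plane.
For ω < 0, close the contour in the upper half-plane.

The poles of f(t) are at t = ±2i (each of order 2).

Let g(z) = f(z)e^{-iωz}; for large |z| the factor e^{-iωz} decays in the lower half-plane when ω > 0 and in the upper half-plane when ω < 0.

Case ω > 0 (lower half-plane, clockwise contour ⇒ F(ω) = -2πi·ΣRes):
  Res_{z = - 2 i} g(z) = \frac{3 \omega e^{- 2 \omega}}{4} (pole of order 2)
  F(ω) = -2πi·ΣRes = - \frac{3 i \pi \omega e^{- 2 \omega}}{2}

Case ω < 0 (upper half-plane, counterclockwise contour ⇒ F(ω) = +2πi·ΣRes):
  Res_{z = 2 i} g(z) = - \frac{3 \omega e^{2 \omega}}{4} (pole of order 2)
  F(ω) = 2πi·ΣRes = - \frac{3 i \pi \omega e^{2 \omega}}{2}

Both cases combine into a single formula in |ω|:

F(ω) = - \frac{3 i \pi \omega e^{- 2 \left|{\omega}\right|}}{2}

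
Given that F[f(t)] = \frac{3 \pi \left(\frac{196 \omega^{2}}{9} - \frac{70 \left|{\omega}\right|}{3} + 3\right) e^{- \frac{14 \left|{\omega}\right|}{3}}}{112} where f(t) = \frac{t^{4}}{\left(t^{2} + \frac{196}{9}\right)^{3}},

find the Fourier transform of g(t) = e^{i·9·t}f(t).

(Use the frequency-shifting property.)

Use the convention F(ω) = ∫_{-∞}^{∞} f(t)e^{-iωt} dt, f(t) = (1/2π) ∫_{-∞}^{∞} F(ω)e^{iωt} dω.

F[g](ω) = \frac{\pi \left(196 \left(\omega - 9\right)^{2} - 210 \left|{\omega - 9}\right| + 27\right) e^{- \frac{14 \left|{\omega - 9}\right|}{3}}}{336}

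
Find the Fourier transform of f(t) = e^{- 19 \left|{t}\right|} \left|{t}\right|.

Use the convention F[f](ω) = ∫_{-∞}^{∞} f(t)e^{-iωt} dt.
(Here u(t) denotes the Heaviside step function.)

F(ω) = \frac{2 \left(361 - \omega^{2}\right)}{\left(\omega^{2} + 361\right)^{2}}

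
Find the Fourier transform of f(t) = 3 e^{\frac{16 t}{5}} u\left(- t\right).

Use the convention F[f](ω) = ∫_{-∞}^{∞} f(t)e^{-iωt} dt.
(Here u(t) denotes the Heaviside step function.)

F(ω) = - \frac{15}{5 i \omega - 16}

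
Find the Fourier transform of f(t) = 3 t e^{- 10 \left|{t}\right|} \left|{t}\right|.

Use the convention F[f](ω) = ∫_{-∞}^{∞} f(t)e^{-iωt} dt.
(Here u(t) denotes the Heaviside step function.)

F(ω) = \frac{12 i \omega \left(\omega^{2} - 300\right)}{\left(\omega^{2} + 100\right)^{3}}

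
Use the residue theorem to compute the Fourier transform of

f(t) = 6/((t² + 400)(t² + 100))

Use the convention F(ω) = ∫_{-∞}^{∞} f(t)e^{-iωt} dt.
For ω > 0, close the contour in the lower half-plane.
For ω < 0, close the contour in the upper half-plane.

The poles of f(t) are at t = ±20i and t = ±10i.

Let g(z) = f(z)e^{-iωz}; for large |z| the factor e^{-iωz} decays in the lower half-plane when ω > 0 and in the upper half-plane when ω < 0.

Case ω > 0 (lower half-plane, clockwise contour ⇒ F(ω) = -2πi·ΣRes):
  Res_{z = - 20 i} g(z) = - \frac{i e^{- 20 \omega}}{2000}
  Res_{z = - 10 i} g(z) = \frac{i e^{- 10 \omega}}{1000}
  F(ω) = -2πi·ΣRes = \frac{\pi \left(2 e^{10 \omega} - 1\right) e^{- 20 \omega}}{1000}

Case ω < 0 (upper half-plane, counterclockwise contour ⇒ F(ω) = +2πi·ΣRes):
  Res_{z = 20 i} g(z) = \frac{i e^{20 \omega}}{2000}
  Res_{z = 10 i} g(z) = - \frac{i e^{10 \omega}}{1000}
  F(ω) = 2πi·ΣRes = \frac{\pi \left(2 - e^{10 \omega}\right) e^{10 \omega}}{1000}

Both cases combine into a single formula in |ω|:

F(ω) = \frac{\pi \left(2 e^{10 \left|{\omega}\right|} - 1\right) e^{- 20 \left|{\omega}\right|}}{1000}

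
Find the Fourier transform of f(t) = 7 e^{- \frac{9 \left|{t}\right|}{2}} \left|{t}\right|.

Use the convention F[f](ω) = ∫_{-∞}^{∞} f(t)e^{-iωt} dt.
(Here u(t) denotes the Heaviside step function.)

F(ω) = \frac{56 \left(81 - 4 \omega^{2}\right)}{\left(4 \omega^{2} + 81\right)^{2}}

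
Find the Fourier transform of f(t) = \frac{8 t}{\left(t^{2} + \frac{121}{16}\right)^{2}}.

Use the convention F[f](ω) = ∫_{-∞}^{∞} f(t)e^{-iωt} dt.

F(ω) = - \frac{16 i \pi \omega e^{- \frac{11 \left|{\omega}\right|}{4}}}{11}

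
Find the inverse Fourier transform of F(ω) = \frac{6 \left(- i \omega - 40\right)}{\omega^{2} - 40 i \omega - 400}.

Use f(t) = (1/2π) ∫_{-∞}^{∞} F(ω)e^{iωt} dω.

f(t) = 6 \left(20 t + 1\right) e^{- 20 t} u\left(t\right)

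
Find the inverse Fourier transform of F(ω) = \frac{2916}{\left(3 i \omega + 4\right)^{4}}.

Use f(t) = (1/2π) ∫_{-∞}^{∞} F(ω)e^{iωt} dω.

f(t) = 6 t^{3} e^{- \frac{4 t}{3}} u\left(t\right)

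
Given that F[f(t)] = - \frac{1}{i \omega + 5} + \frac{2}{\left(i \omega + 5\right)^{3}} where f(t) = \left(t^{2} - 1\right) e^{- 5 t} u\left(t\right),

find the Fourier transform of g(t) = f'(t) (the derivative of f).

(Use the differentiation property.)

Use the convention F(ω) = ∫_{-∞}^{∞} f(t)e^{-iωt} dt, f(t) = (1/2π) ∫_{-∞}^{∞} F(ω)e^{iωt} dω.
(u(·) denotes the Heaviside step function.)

F[g](ω) = \frac{i \omega \left(2 i \omega - \left(i \omega + 5\right)^{3} + 10\right)}{\left(i \omega + 5\right)^{4}}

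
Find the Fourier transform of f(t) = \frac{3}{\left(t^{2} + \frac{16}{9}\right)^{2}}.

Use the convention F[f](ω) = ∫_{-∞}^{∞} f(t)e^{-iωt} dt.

F(ω) = \frac{27 \pi \left(4 \left|{\omega}\right| + 3\right) e^{- \frac{4 \left|{\omega}\right|}{3}}}{128}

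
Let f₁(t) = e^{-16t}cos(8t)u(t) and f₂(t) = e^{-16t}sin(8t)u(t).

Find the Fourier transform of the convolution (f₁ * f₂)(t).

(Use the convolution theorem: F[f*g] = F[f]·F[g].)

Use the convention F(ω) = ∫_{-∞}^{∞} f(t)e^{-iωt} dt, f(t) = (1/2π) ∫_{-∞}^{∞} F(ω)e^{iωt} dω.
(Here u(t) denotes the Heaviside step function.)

F[f₁*f₂](ω) = \frac{8 \left(i \omega + 16\right)}{\left(\left(i \omega + 16\right)^{2} + 64\right)^{2}}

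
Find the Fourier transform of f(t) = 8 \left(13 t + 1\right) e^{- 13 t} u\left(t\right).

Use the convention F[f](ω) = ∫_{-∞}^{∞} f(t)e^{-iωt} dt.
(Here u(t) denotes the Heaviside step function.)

F(ω) = \frac{8 \left(- i \omega - 26\right)}{\omega^{2} - 26 i \omega - 169}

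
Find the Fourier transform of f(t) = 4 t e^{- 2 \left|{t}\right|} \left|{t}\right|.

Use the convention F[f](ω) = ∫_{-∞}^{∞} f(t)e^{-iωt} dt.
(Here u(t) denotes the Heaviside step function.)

F(ω) = \frac{16 i \omega \left(\omega^{2} - 12\right)}{\left(\omega^{2} + 4\right)^{3}}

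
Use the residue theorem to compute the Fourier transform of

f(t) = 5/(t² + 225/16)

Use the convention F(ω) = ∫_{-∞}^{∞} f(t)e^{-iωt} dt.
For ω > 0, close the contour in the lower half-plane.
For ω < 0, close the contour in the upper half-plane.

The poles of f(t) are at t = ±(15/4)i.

Let g(z) = f(z)e^{-iωz}; for large |z| the factor e^{-iωz} decays in the lower half-plane when ω > 0 and in the upper half-plane when ω < 0.

Case ω > 0 (lower half-plane, clockwise contour ⇒ F(ω) = -2πi·ΣRes):
  Res_{z = - \frac{15 i}{4}} g(z) = \frac{2 i e^{- \frac{15 \omega}{4}}}{3}
  F(ω) = -2πi·ΣRes = \frac{4 \pi e^{- \frac{15 \omega}{4}}}{3}

Case ω < 0 (upper half-plane, counterclockwise contour ⇒ F(ω) = +2πi·ΣRes):
  Res_{z = \frac{15 i}{4}} g(z) = - \frac{2 i e^{\frac{15 \omega}{4}}}{3}
  F(ω) = 2πi·ΣRes = \frac{4 \pi e^{\frac{15 \omega}{4}}}{3}

Both cases combine into a single formula in |ω|:

F(ω) = \frac{4 \pi e^{- \frac{15 \left|{\omega}\right|}{4}}}{3}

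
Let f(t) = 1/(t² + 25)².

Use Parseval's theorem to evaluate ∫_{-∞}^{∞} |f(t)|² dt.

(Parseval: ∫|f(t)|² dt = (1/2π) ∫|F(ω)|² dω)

∫|f(t)|² dt = \frac{\pi}{250000}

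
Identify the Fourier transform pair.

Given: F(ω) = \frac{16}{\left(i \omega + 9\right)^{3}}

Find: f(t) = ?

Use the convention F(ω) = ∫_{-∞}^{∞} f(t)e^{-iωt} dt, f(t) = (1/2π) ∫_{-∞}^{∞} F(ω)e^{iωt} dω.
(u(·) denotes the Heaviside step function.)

f(t) = 8 t^{2} e^{- 9 t} u\left(t\right)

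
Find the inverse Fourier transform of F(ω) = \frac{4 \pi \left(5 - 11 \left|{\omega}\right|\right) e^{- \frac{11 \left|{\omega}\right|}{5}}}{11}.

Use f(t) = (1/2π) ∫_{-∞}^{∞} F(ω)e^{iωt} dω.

f(t) = \frac{8 t^{2}}{\left(t^{2} + \frac{121}{25}\right)^{2}}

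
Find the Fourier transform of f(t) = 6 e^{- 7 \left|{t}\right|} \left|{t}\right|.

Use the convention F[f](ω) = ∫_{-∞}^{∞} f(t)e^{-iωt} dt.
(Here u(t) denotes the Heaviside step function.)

F(ω) = \frac{12 \left(49 - \omega^{2}\right)}{\left(\omega^{2} + 49\right)^{2}}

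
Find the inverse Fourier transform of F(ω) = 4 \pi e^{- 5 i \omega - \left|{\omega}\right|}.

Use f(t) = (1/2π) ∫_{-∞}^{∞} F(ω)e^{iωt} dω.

f(t) = \frac{4}{\left(t - 5\right)^{2} + 1}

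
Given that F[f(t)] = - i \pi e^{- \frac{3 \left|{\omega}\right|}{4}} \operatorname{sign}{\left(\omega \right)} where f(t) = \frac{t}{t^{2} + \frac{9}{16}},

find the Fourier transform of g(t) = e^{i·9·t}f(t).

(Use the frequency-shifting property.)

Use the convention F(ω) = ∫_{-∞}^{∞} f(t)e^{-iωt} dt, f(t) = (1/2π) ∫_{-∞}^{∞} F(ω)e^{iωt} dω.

F[g](ω) = - i \pi e^{- \frac{3 \left|{\omega - 9}\right|}{4}} \operatorname{sign}{\left(\omega - 9 \right)}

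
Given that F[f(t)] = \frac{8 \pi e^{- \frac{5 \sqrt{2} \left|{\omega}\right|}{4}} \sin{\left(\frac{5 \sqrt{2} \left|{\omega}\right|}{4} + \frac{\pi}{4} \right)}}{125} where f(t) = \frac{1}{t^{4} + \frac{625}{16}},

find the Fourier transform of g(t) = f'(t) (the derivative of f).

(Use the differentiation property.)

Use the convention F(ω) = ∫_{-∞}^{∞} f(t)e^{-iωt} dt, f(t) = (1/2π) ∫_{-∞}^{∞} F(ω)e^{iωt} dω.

F[g](ω) = \frac{8 i \pi \omega e^{- \frac{5 \sqrt{2} \left|{\omega}\right|}{4}} \sin{\left(\frac{5 \sqrt{2} \left|{\omega}\right|}{4} + \frac{\pi}{4} \right)}}{125}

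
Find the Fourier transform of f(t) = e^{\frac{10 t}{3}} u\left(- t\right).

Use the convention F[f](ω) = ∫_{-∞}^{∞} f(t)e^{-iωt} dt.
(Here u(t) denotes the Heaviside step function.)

F(ω) = - \frac{3}{3 i \omega - 10}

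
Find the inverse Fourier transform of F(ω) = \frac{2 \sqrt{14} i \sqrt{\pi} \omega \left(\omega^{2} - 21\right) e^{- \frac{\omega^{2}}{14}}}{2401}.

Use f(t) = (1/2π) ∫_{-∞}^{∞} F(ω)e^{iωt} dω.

f(t) = 2 t^{3} e^{- \frac{7 t^{2}}{2}}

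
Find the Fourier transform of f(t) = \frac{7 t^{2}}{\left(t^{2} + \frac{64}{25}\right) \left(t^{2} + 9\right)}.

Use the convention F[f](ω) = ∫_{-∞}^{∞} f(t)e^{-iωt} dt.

F(ω) = \frac{75 \pi e^{- 3 \left|{\omega}\right|}}{23} - \frac{40 \pi e^{- \frac{8 \left|{\omega}\right|}{5}}}{23}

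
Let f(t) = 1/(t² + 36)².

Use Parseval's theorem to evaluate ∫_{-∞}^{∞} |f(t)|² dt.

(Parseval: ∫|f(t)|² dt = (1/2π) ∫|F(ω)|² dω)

∫|f(t)|² dt = \frac{5 \pi}{4478976}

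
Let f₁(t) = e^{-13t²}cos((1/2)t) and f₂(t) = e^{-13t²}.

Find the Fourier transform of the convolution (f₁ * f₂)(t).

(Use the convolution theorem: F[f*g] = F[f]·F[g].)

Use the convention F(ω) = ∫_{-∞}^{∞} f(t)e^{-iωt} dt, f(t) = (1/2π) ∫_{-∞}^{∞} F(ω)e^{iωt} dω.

F[f₁*f₂](ω) = \frac{\pi \left(e^{\frac{\omega}{26}} + 1\right) e^{- \frac{\omega^{2}}{26} - \frac{\omega}{52} - \frac{1}{208}}}{26}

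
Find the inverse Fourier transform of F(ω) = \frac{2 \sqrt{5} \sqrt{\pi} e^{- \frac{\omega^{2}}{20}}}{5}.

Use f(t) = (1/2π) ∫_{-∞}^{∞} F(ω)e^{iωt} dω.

f(t) = 2 e^{- 5 t^{2}}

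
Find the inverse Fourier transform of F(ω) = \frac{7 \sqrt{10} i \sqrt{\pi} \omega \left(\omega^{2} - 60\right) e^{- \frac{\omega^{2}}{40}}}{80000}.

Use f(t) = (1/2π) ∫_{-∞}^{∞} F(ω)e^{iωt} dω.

f(t) = 7 t^{3} e^{- 10 t^{2}}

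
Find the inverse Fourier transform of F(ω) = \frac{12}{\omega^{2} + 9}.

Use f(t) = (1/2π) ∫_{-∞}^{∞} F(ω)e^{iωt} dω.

f(t) = 2 e^{- 3 \left|{t}\right|}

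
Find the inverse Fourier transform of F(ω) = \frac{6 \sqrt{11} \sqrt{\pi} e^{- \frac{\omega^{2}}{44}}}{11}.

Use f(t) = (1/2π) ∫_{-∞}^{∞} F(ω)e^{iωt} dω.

f(t) = 6 e^{- 11 t^{2}}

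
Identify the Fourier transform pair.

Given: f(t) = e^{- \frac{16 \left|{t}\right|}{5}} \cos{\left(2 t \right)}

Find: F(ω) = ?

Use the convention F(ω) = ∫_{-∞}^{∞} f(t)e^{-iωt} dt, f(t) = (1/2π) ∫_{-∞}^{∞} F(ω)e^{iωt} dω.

F(ω) = \frac{160 \left(25 \omega^{2} + 356\right)}{625 \omega^{4} + 7800 \omega^{2} + 126736}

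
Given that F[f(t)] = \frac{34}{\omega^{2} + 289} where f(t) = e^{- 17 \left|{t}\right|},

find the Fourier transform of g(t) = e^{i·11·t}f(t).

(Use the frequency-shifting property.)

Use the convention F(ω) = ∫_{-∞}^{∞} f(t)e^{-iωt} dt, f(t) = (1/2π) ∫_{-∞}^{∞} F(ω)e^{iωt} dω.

F[g](ω) = \frac{34}{\left(\omega - 11\right)^{2} + 289}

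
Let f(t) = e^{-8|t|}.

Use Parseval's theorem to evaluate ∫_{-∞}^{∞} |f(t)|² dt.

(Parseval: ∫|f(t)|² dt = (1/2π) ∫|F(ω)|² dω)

∫|f(t)|² dt = \frac{1}{8}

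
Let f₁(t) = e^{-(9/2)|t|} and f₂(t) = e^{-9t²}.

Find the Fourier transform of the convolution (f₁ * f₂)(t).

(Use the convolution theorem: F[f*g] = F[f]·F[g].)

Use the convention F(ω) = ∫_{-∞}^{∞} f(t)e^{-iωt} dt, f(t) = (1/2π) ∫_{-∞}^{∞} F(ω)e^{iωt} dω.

F[f₁*f₂](ω) = \frac{12 \sqrt{\pi} e^{- \frac{\omega^{2}}{36}}}{4 \omega^{2} + 81}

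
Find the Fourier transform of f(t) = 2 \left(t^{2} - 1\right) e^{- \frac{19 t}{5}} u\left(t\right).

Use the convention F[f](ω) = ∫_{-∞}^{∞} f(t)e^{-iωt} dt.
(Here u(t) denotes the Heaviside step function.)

F(ω) = \frac{10 \left(250 i \omega - \left(5 i \omega + 19\right)^{3} + 950\right)}{\left(5 i \omega + 19\right)^{4}}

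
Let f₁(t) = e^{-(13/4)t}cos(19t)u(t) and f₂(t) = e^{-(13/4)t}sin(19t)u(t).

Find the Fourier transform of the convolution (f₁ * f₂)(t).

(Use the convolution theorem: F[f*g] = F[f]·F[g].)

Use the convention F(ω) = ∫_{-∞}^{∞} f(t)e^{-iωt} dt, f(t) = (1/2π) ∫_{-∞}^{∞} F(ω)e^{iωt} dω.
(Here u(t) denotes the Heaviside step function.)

F[f₁*f₂](ω) = \frac{1216 \left(4 i \omega + 13\right)}{\left(\left(4 i \omega + 13\right)^{2} + 5776\right)^{2}}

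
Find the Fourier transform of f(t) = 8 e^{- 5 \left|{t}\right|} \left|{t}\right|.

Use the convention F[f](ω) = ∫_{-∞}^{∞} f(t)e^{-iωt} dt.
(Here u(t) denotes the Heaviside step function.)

F(ω) = \frac{16 \left(25 - \omega^{2}\right)}{\left(\omega^{2} + 25\right)^{2}}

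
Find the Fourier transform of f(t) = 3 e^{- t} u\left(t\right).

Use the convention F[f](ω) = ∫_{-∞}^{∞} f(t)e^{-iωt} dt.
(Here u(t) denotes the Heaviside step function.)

F(ω) = \frac{3}{i \omega + 1}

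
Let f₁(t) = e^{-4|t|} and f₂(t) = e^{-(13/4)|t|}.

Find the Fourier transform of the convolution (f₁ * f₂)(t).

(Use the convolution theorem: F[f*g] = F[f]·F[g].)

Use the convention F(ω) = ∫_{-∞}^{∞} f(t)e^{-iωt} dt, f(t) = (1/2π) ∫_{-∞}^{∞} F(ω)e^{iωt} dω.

F[f₁*f₂](ω) = \frac{832}{\left(\omega^{2} + 16\right) \left(16 \omega^{2} + 169\right)}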